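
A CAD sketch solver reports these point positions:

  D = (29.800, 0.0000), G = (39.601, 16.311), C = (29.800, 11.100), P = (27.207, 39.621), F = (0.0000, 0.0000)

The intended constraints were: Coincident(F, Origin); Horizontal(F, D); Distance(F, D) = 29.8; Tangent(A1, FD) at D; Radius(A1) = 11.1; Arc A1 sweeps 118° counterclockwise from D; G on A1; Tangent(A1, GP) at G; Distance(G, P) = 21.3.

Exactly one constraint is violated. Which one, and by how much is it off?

Distance(G, P) = 21.3 — off by 5.10.

F = (0.00, 0.00) ✓; F.y = 0.00, D.y = 0.00 ✓; |FD| = 29.80 ✓; ∠(CD, DF) = 90.00° ✓; |CD| = 11.10 ✓; bearing(C→G) − bearing(C→D) = 118.0° ✓; |CG| = 11.10 ✓; ∠(CG, GP) = 90.00° ✓; |GP| = 26.40 ✗.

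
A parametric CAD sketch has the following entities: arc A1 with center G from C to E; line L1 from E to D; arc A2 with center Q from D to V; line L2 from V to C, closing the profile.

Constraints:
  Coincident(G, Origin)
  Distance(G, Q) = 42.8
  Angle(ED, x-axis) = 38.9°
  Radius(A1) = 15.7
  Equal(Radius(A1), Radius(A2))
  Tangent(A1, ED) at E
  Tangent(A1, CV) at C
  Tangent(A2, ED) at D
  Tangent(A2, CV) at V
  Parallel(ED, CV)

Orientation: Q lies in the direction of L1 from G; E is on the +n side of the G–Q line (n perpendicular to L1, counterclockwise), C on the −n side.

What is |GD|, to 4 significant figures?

45.59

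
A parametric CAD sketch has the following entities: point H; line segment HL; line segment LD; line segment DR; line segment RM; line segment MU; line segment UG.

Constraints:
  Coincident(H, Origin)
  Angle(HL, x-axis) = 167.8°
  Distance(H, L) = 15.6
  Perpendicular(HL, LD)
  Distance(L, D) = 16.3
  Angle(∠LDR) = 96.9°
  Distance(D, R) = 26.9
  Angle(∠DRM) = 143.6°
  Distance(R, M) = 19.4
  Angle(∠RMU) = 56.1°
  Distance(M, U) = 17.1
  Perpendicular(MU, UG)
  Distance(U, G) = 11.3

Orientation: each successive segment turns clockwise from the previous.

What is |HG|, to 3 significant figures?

14.6

H is at the origin; HL runs at 167.8° with length 15.6, so L = (-15.2, 3.30). The perpendicularity gives LD at right angles to HL, so LD runs at 77.8°; with |LD| = 16.3, D = (-11.8, 19.2). ∠LDR = 96.9° gives DR at -5.30° from the x-axis; with |DR| = 26.9, R = (15.0, 16.7). ∠DRM = 143.6° gives RM at -41.7° from the x-axis; with |RM| = 19.4, M = (29.5, 3.84). ∠RMU = 56.1° gives MU at -166° from the x-axis; with |MU| = 17.1, U = (12.9, -0.414). The perpendicularity gives UG at right angles to MU, so UG runs at 104°; with |UG| = 11.3, G = (10.1, 10.5). Then |HG| = |G − H| = 14.6.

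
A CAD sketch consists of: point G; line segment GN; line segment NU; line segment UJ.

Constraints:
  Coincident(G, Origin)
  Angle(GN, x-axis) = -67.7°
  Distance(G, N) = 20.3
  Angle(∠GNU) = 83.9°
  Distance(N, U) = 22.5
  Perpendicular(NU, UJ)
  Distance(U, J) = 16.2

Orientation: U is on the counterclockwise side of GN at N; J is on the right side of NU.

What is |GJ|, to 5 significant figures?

41.686

G is at the origin; GN runs at -67.7° with length 20.3, so N = 20.3·(cos -67.7°, sin -67.7°) = (7.7030, -18.782). ∠GNU = 83.9°, so NU runs at -67.7° + (180° − 83.9°) = 28.400° from the x-axis; with |NU| = 22.5, U = N + 22.5·(cos 28.400°, sin 28.400°) = (27.495, -8.0802). NU ⟂ UJ; with |UJ| = 16.2 on the right of NU, J = U + 16.2·(0.47562, -0.87965) = (35.200, -22.331). Then |GJ| = |J − G| = 41.686.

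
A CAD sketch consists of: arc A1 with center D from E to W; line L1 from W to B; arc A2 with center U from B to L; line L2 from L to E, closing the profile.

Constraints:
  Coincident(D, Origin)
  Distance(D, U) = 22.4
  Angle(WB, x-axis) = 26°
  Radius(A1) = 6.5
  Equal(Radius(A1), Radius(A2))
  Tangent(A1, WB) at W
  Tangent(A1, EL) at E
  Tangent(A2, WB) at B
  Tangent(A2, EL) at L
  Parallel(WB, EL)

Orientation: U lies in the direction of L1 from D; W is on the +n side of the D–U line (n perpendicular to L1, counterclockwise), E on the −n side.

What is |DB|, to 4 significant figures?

23.32

Tangency of A1 to both parallel lines with radius 6.5 puts W and E at D ± 6.5·n: W = (-2.849, 5.842), E = (2.849, -5.842). Equal radii place B and L the same way about U: B = U + 6.5·n = (17.28, 15.66), L = U − 6.5·n = (22.98, 3.977). Then |DB| = |B − D| = 23.32.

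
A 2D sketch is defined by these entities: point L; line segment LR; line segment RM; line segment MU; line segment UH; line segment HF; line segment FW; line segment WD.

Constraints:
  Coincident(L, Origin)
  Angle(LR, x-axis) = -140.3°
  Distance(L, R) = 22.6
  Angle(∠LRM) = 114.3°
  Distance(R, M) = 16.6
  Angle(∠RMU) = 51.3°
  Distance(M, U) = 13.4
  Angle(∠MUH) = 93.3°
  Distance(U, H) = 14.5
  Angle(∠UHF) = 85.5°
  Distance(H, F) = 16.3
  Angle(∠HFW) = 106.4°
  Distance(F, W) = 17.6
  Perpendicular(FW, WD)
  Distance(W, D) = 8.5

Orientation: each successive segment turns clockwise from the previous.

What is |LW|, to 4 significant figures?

40.25

∠UHF = 85.5° gives HF at -155.9° from the x-axis; with |HF| = 16.3, F = (-28.13, -20.82). ∠HFW = 106.4° gives FW at 130.5° from the x-axis; with |FW| = 17.6, W = (-39.56, -7.436). Then |LW| = |W − L| = 40.25.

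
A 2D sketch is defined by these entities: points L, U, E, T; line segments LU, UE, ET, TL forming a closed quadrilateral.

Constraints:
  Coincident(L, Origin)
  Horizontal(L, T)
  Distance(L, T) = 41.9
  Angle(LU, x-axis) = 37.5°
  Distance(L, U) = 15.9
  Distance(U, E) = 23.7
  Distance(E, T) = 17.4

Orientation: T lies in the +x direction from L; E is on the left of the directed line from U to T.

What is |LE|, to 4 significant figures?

38.92

Checks: |UE| = 23.70 ✓; |ET| = 17.40 ✓.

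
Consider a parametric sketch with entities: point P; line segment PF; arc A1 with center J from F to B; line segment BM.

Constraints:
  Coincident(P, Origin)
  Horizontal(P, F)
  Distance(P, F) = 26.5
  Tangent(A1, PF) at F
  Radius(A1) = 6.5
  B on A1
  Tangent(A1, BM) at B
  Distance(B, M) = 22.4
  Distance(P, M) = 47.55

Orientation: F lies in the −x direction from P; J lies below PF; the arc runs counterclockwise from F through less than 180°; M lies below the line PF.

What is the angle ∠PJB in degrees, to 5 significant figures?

146.36°

P is at the origin; PF is horizontal with |PF| = 26.5 and F on the −x side, so F = (-26.500, 0.0000). Since A1 is tangent to PF there, JF ⟂ PF, so J = F + (0, -6.5) = (-26.500, -6.5000). Since JB ⟂ BM (tangency), |JM| = √(6.5² + 22.4²) = 23.324 regardless of where B sits on A1. So M lies on both circle(P, 47.55) and circle(J, 23.324); the below-PF intersection is M = (-40.223, -25.360). B is the foot of the tangent from M: B = (-32.613, -4.2919).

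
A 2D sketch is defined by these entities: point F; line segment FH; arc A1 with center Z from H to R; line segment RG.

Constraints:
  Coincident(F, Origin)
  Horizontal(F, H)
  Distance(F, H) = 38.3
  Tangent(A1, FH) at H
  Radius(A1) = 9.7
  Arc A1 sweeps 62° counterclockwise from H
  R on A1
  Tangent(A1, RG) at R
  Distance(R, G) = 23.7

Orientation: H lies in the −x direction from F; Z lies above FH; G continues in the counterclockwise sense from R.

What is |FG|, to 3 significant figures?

32.0

On A1, H sits at bearing -90° from Z; a 62° counterclockwise sweep puts R at bearing -28°, so R = Z + 9.7·(cos -28°, sin -28°) = (-29.7, 5.15). The tangent condition forces ZR to be normal to RG, so RG runs along (−sin -28°, cos -28°); with |RG| = 23.7, G = (-18.6, 26.1). Then |FG| = |G − F| = 32.0.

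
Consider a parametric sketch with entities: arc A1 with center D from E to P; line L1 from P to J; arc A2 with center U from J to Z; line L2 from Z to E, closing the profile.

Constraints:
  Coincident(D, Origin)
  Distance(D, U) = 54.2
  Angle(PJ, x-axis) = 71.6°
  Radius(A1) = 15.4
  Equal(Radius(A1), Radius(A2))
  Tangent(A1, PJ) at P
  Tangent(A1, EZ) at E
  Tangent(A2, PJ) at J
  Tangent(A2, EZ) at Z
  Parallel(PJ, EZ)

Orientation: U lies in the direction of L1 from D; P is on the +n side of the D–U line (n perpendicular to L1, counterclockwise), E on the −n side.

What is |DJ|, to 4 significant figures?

56.35

Tangency of A1 to both parallel lines with radius 15.4 puts P and E at D ± 15.4·n: P = (-14.61, 4.861), E = (14.61, -4.861). Equal radii place J and Z the same way about U: J = U + 15.4·n = (2.495, 56.29), Z = U − 15.4·n = (31.72, 46.57). Then |DJ| = |J − D| = 56.35.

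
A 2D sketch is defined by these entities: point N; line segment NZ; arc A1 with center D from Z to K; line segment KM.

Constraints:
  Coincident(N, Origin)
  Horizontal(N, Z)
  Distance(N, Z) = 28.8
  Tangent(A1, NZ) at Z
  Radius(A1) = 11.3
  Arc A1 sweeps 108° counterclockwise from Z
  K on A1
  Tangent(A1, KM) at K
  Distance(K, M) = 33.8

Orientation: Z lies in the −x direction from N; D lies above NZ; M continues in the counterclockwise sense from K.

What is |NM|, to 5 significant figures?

54.911

N is at the origin; N and Z share the same y with |NZ| = 28.8 and Z on the −x side, so Z = (-28.800, 0.0000). The tangent condition forces DZ to be normal to NZ, so D = Z + (0, 11.3) = (-28.800, 11.300). On A1, Z sits at bearing -90° from D; a 108° counterclockwise sweep puts K at bearing 18°, so K = D + 11.3·(cos 18°, sin 18°) = (-18.053, 14.792). Tangency of A1 to KM means the radius DK is perpendicular to KM, so KM runs along (−sin 18°, cos 18°); with |KM| = 33.8, M = (-28.498, 46.938). Then |NM| = |M − N| = 54.911.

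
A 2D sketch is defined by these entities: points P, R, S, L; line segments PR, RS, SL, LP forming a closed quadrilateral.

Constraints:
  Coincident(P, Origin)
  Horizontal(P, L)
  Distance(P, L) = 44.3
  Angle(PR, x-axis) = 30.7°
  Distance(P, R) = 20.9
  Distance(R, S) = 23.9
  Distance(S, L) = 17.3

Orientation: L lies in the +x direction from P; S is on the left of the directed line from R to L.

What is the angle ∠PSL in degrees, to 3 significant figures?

78.4°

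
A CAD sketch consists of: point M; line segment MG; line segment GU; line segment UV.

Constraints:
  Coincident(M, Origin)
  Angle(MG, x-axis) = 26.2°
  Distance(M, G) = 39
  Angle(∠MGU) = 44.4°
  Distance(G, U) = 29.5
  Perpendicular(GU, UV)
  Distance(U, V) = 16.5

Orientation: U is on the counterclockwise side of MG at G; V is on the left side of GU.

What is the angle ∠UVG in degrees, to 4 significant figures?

60.78°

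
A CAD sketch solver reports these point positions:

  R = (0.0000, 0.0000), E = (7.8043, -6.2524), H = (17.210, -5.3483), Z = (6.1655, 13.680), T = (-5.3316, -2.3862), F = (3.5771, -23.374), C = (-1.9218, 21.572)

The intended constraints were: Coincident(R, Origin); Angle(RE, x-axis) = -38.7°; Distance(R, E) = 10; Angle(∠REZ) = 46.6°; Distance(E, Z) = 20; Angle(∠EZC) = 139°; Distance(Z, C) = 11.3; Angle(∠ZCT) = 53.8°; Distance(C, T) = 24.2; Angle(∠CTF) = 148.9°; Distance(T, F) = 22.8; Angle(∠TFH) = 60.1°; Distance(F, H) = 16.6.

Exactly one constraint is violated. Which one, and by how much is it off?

Distance(F, H) = 16.6 — off by 6.00.

R = (0.00, 0.00) ✓; RE at -38.70° ✓; |RE| = 10.00 ✓; ∠REZ = 46.60° ✓; |EZ| = 20.00 ✓; ∠EZC = 139.0° ✓; |ZC| = 11.30 ✓; ∠ZCT = 53.80° ✓; |CT| = 24.20 ✓; ∠CTF = 148.9° ✓; |TF| = 22.80 ✓; ∠TFH = 60.10° ✓; |FH| = 22.60 ✗.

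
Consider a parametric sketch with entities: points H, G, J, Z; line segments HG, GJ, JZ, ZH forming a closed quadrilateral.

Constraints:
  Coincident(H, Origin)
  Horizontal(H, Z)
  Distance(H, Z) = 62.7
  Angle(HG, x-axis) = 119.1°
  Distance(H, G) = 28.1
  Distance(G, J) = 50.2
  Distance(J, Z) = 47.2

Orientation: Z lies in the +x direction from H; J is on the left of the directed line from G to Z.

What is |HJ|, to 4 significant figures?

51.46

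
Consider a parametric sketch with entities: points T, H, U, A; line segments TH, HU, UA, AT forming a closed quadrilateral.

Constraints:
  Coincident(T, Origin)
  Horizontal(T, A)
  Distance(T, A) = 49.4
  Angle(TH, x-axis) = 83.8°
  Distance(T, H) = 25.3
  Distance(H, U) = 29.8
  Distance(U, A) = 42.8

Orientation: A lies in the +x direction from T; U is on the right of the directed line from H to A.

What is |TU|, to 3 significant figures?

8.10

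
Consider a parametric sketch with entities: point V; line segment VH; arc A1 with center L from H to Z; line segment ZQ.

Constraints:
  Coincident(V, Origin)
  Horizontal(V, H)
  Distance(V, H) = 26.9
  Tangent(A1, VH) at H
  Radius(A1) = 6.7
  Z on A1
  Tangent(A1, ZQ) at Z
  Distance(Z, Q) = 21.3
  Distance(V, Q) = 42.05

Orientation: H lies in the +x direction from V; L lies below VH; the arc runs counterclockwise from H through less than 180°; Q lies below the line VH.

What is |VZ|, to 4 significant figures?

23.12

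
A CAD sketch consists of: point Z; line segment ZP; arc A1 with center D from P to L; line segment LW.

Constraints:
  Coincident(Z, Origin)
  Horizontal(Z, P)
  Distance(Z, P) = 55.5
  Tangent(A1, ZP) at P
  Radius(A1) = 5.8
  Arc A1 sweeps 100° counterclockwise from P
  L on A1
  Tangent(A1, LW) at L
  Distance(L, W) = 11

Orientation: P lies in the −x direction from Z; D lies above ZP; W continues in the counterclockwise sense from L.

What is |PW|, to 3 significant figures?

18.0

On A1, P sits at bearing -90° from D; a 100° counterclockwise sweep puts L at bearing 10°, so L = D + 5.8·(cos 10°, sin 10°) = (-49.8, 6.81). Since A1 is tangent to LW there, DL ⟂ LW, so LW runs along (−sin 10°, cos 10°); with |LW| = 11.0, W = (-51.7, 17.6). Then |PW| = |W − P| = 18.0.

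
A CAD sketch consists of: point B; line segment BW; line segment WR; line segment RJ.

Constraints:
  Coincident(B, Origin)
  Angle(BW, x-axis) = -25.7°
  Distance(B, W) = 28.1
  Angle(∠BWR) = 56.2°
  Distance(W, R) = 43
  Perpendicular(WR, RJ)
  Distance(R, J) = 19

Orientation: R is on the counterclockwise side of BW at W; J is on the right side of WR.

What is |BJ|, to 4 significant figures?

50.42

∠BWR = 56.2°, so WR runs at -25.7° + (180° − 56.2°) = 98.10° from the x-axis; with |WR| = 43.0, R = W + 43.0·(cos 98.10°, sin 98.10°) = (19.26, 30.39). WR is perpendicular to RJ; with |RJ| = 19.0 on the right of WR, J = R + 19.0·(0.9900, 0.1409) = (38.07, 33.06). Then |BJ| = |J − B| = 50.42.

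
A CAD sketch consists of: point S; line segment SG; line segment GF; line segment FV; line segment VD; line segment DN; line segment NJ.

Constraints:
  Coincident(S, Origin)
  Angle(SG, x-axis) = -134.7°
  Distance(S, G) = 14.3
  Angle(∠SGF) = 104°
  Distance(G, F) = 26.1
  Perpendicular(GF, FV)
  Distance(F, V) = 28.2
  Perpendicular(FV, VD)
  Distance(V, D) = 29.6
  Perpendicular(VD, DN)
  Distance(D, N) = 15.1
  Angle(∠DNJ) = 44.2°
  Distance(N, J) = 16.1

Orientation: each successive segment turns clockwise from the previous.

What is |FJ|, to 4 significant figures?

30.74

S is at the origin; SG runs at -134.7° with length 14.3, so G = (-10.06, -10.16). ∠SGF = 104.0° gives GF at 149.3° from the x-axis; with |GF| = 26.1, F = (-32.50, 3.161). GF ⟂ FV, so FV runs at 59.30°; with |FV| = 28.2, V = (-18.10, 27.41). The perpendicularity gives VD at right angles to FV, so VD runs at -30.70°; with |VD| = 29.6, D = (7.348, 12.30). VD ⟂ DN, so DN runs at -120.7°; with |DN| = 15.1, N = (-0.3609, -0.6873). ∠DNJ = 44.2° gives NJ at 103.5° from the x-axis; with |NJ| = 16.1, J = (-4.119, 14.97). Then |FJ| = |J − F| = 30.74.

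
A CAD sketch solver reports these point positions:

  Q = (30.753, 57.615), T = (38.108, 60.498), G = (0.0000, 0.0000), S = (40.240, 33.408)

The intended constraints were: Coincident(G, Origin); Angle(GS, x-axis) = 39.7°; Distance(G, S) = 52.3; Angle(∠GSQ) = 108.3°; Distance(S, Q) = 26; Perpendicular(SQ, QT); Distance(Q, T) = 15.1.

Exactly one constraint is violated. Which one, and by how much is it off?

Distance(Q, T) = 15.1 — off by 7.20.

G = (0.00, 0.00) ✓; GS at 39.70° ✓; |GS| = 52.30 ✓; ∠GSQ = 108.3° ✓; |SQ| = 26.00 ✓; ∠(SQ, QT) = 90.00° ✓; |QT| = 7.900 ✗.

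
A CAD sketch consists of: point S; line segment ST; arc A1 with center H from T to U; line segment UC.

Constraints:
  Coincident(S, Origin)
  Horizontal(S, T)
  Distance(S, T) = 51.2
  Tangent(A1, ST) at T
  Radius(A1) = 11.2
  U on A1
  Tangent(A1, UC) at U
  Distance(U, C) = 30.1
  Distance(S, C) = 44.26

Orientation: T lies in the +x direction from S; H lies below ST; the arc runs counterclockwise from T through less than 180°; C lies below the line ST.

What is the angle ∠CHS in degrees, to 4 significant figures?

57.29°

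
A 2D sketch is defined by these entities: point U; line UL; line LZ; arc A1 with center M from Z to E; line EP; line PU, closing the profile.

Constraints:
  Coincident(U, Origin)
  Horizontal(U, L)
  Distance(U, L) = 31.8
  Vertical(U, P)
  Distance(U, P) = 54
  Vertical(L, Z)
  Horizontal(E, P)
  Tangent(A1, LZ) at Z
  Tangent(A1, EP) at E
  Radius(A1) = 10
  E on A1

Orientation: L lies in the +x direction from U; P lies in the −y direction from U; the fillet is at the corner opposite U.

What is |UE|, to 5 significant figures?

58.234

U is at the origin; U and L share the same y with |UL| = 31.8 and L on the +x side, so L = (31.800, 0.0000). UP is vertical with |UP| = 54.0 and P on the −y side, so P = (0.0000, -54.000). The virtual corner opposite U is at (31.800, -54.000). Tangency of A1 to LZ means the radius MZ is perpendicular to LZ and the tangent condition forces ME to be normal to EP, with radius 10.0, so the center M sits 10.0 in from both sides at M = (21.800, -44.000). That places the tangent points at Z = (31.800, -44.000) on LZ and E = (21.800, -54.000) on EP. Then |UE| = |E − U| = 58.234.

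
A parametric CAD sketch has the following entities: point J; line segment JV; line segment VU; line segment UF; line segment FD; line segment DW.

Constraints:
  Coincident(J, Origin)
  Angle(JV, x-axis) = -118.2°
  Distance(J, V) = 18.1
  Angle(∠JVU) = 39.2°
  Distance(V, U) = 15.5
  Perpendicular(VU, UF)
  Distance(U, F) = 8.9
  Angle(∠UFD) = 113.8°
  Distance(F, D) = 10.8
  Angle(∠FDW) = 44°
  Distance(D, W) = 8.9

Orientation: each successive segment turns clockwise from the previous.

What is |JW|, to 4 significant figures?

8.167

∠UFD = 113.8° gives FD at -55.20° from the x-axis; with |FD| = 10.8, D = (3.389, -7.907). ∠FDW = 44.0° gives DW at 168.8° from the x-axis; with |DW| = 8.9, W = (-5.341, -6.178). Then |JW| = |W − J| = 8.167.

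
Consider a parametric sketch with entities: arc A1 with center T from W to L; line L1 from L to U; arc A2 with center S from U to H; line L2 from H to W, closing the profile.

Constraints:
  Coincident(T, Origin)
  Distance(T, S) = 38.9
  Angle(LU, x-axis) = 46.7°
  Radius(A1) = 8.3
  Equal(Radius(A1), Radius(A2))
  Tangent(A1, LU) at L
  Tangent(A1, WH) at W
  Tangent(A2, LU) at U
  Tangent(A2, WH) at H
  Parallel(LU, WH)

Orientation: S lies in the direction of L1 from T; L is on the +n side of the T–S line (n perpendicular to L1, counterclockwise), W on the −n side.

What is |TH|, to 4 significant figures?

39.78

The slot axis is L1's direction at 46.7°, so u = (cos 46.7°, sin 46.7°) = (0.6858, 0.7278) and n = (−sin 46.7°, cos 46.7°) = (-0.7278, 0.6858). T is at the origin and S lies 38.9 along u from T, so S = 38.9·u = (26.68, 28.31). Tangency of A1 to both parallel lines with radius 8.3 puts L and W at T ± 8.3·n: L = (-6.041, 5.692), W = (6.041, -5.692). Equal radii place U and H the same way about S: U = S + 8.3·n = (20.64, 34.00), H = S − 8.3·n = (32.72, 22.62). Then |TH| = |H − T| = 39.78.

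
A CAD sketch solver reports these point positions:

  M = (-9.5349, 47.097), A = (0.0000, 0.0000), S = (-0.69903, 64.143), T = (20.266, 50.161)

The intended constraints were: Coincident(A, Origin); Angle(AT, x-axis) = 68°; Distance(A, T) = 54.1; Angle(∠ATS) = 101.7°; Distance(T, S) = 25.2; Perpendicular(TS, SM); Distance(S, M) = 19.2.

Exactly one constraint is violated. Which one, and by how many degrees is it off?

Perpendicular(TS, SM) — off by 6.30°.

A = (0.00, 0.00) ✓; AT at 68.00° ✓; |AT| = 54.10 ✓; ∠ATS = 101.7° ✓; |TS| = 25.20 ✓; ∠(TS, SM) = 96.30° ✗; |SM| = 19.20 ✓.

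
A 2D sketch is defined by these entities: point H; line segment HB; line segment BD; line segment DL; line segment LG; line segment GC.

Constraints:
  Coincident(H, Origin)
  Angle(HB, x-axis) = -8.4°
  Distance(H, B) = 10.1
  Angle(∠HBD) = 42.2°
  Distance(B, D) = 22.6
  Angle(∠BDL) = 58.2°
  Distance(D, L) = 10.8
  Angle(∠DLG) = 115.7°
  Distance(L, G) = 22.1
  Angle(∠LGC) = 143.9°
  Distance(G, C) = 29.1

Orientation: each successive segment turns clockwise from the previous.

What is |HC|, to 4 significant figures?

39.29

H is at the origin; HB runs at -8.4° with length 10.1, so B = (9.992, -1.475). ∠HBD = 42.2° gives BD at -146.2° from the x-axis; with |BD| = 22.6, D = (-8.789, -14.05). ∠BDL = 58.2° gives DL at 92.00° from the x-axis; with |DL| = 10.8, L = (-9.166, -3.254). ∠DLG = 115.7° gives LG at 27.70° from the x-axis; with |LG| = 22.1, G = (10.40, 7.019). ∠LGC = 143.9° gives GC at -8.400° from the x-axis; with |GC| = 29.1, C = (39.19, 2.768). Then |HC| = |C − H| = 39.29.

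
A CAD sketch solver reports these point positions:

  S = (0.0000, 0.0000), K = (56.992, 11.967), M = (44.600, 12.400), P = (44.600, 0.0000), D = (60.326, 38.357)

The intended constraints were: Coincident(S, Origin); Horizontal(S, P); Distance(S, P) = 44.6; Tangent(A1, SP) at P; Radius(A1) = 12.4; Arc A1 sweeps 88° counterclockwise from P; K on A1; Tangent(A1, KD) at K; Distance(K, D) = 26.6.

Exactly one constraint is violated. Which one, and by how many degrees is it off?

Tangent(A1, KD) at K — off by 5.20°.

S = (0.00, 0.00) ✓; S.y = 0.00, P.y = 0.00 ✓; |SP| = 44.60 ✓; ∠(MP, PS) = 90.00° ✓; |MP| = 12.40 ✓; bearing(M→K) − bearing(M→P) = 88.00° ✓; |MK| = 12.40 ✓; ∠(MK, KD) = 95.20° ✗; |KD| = 26.60 ✓.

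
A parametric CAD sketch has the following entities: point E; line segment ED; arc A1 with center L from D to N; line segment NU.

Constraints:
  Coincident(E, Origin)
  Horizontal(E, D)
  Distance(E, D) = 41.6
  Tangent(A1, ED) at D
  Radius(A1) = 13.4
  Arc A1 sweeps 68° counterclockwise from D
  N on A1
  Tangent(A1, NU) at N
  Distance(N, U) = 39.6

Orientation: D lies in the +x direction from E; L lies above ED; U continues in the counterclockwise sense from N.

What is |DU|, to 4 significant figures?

52.69

On A1, D sits at bearing -90° from L; a 68° counterclockwise sweep puts N at bearing -22°, so N = L + 13.4·(cos -22°, sin -22°) = (54.02, 8.380). A1 meets NU tangentially, so LN is at right angles to NU, so NU runs along (−sin -22°, cos -22°); with |NU| = 39.6, U = (68.86, 45.10). Then |DU| = |U − D| = 52.69.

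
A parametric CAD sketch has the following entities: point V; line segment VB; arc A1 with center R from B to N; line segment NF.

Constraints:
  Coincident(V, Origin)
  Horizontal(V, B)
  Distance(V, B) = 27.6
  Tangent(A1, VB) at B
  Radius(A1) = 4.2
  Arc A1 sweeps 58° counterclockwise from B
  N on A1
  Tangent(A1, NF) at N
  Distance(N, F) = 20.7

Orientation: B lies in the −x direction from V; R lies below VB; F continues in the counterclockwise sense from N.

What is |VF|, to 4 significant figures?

46.44

V is at the origin; VB is horizontal with |VB| = 27.6 and B on the −x side, so B = (-27.60, 0.000). Tangency of A1 to VB means the radius RB is perpendicular to VB, so R = B + (0, -4.2) = (-27.60, -4.200). On A1, B sits at bearing 90° from R; a 58° counterclockwise sweep puts N at bearing 148°, so N = R + 4.2·(cos 148°, sin 148°) = (-31.16, -1.974). Since A1 is tangent to NF there, RN ⟂ NF, so NF runs along (−sin 148°, cos 148°); with |NF| = 20.7, F = (-42.13, -19.53). Then |VF| = |F − V| = 46.44.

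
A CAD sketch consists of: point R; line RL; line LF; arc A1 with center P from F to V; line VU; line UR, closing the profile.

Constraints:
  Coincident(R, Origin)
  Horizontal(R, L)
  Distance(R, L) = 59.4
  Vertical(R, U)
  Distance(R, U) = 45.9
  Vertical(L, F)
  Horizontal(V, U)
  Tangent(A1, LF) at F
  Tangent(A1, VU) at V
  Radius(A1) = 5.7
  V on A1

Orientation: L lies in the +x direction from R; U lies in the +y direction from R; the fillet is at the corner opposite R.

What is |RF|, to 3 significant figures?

71.7

R is at the origin; R and L share the same y with |RL| = 59.4 and L on the +x side, so L = (59.4, 0.00). RU is vertical with |RU| = 45.9 and U on the +y side, so U = (0.00, 45.9). The virtual corner opposite R is at (59.4, 45.9). Tangency of A1 to LF means the radius PF is perpendicular to LF and since A1 is tangent to VU there, PV ⟂ VU, with radius 5.7, so the center P sits 5.7 in from both sides at P = (53.7, 40.2). That places the tangent points at F = (59.4, 40.2) on LF and V = (53.7, 45.9) on VU. Then |RF| = |F − R| = 71.7.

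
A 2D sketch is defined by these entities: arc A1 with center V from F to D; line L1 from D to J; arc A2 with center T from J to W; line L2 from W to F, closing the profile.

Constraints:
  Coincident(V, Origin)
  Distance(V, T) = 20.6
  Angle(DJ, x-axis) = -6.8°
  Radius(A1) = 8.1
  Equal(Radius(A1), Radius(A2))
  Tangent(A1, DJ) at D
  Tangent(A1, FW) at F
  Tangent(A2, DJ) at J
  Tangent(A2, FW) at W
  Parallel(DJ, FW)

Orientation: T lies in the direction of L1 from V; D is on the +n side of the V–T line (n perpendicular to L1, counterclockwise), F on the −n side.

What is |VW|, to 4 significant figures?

22.14

The slot axis is L1's direction at -6.8°, so u = (cos -6.8°, sin -6.8°) = (0.9930, -0.1184) and n = (−sin -6.8°, cos -6.8°) = (0.1184, 0.9930). V is at the origin and T lies 20.6 along u from V, so T = 20.6·u = (20.46, -2.439). Tangency of A1 to both parallel lines with radius 8.1 puts D and F at V ± 8.1·n: D = (0.9591, 8.043), F = (-0.9591, -8.043). Equal radii place J and W the same way about T: J = T + 8.1·n = (21.41, 5.604), W = T − 8.1·n = (19.50, -10.48). Then |VW| = |W − V| = 22.14.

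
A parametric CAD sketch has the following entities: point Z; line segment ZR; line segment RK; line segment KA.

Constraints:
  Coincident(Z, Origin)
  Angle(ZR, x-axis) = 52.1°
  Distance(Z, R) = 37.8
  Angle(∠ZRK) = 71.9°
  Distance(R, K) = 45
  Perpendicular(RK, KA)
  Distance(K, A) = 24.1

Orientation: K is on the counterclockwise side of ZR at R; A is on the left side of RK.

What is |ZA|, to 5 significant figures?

35.298

Z is at the origin; ZR runs at 52.1° with length 37.8, so R = 37.8·(cos 52.1°, sin 52.1°) = (23.220, 29.827). ∠ZRK = 71.9°, so RK runs at 52.1° + (180° − 71.9°) = 160.20° from the x-axis; with |RK| = 45.0, K = R + 45.0·(cos 160.20°, sin 160.20°) = (-19.120, 45.071). RK ⟂ KA; with |KA| = 24.1 on the left of RK, A = K + 24.1·(-0.33874, -0.94088) = (-27.283, 22.395). Then |ZA| = |A − Z| = 35.298.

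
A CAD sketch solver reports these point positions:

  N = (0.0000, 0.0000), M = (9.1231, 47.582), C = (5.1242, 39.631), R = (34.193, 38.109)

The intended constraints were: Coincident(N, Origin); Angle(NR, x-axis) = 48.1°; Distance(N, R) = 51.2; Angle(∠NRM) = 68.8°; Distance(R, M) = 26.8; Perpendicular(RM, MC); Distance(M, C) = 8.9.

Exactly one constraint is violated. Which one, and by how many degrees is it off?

Perpendicular(RM, MC) — off by 6.00°.

N = (0.00, 0.00) ✓; NR at 48.10° ✓; |NR| = 51.20 ✓; ∠NRM = 68.80° ✓; |RM| = 26.80 ✓; ∠(RM, MC) = 84.00° ✗; |MC| = 8.900 ✓.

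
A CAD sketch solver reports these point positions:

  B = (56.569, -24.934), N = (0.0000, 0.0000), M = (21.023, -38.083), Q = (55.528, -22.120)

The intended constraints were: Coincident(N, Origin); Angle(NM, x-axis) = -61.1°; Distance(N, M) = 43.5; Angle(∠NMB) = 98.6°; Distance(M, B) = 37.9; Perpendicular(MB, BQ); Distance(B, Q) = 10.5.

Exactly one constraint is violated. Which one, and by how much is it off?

Distance(B, Q) = 10.5 — off by 7.50.

N = (0.00, 0.00) ✓; NM at -61.10° ✓; |NM| = 43.50 ✓; ∠NMB = 98.60° ✓; |MB| = 37.90 ✓; ∠(MB, BQ) = 90.00° ✓; |BQ| = 3.000 ✗.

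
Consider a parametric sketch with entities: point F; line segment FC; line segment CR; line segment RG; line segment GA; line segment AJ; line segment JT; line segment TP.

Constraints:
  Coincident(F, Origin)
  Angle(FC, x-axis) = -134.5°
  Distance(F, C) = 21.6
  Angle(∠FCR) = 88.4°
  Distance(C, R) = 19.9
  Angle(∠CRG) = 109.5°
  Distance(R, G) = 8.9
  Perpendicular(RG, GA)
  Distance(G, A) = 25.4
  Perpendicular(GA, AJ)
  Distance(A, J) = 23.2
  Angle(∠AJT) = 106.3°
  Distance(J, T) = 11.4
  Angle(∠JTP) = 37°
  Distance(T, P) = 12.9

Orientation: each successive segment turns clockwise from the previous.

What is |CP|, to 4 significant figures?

3.448

F is at the origin; FC runs at -134.5° with length 21.6, so C = (-15.14, -15.41). ∠FCR = 88.4° gives CR at 133.9° from the x-axis; with |CR| = 19.9, R = (-28.94, -1.067). ∠CRG = 109.5° gives RG at 63.40° from the x-axis; with |RG| = 8.9, G = (-24.95, 6.891). RG is perpendicular to GA, so GA runs at -26.60°; with |GA| = 25.4, A = (-2.242, -4.482). The perpendicularity gives AJ at right angles to GA, so AJ runs at -116.6°; with |AJ| = 23.2, J = (-12.63, -25.23). ∠AJT = 106.3° gives JT at 169.7° from the x-axis; with |JT| = 11.4, T = (-23.85, -23.19). ∠JTP = 37.0° gives TP at 26.70° from the x-axis; with |TP| = 12.9, P = (-12.32, -17.39). Then |CP| = |P − C| = 3.448.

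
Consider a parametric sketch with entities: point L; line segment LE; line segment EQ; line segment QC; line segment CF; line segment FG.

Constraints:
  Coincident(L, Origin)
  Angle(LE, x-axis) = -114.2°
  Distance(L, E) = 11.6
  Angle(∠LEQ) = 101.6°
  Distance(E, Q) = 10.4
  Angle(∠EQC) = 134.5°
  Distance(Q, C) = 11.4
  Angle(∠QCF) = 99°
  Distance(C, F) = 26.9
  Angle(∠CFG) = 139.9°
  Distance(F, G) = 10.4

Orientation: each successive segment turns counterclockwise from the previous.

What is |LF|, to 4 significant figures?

18.99

L is at the origin; LE runs at -114.2° with length 11.6, so E = (-4.755, -10.58). ∠LEQ = 101.6° gives EQ at -35.80° from the x-axis; with |EQ| = 10.4, Q = (3.680, -16.66). ∠EQC = 134.5° gives QC at 9.700° from the x-axis; with |QC| = 11.4, C = (14.92, -14.74). ∠QCF = 99.0° gives CF at 90.70° from the x-axis; with |CF| = 26.9, F = (14.59, 12.15). Then |LF| = |F − L| = 18.99.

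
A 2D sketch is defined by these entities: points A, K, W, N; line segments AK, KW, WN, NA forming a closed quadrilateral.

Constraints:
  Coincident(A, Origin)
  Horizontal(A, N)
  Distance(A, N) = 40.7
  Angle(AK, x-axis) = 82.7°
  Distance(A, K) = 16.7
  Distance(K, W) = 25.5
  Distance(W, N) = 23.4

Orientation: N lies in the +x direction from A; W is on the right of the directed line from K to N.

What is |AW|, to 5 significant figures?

17.981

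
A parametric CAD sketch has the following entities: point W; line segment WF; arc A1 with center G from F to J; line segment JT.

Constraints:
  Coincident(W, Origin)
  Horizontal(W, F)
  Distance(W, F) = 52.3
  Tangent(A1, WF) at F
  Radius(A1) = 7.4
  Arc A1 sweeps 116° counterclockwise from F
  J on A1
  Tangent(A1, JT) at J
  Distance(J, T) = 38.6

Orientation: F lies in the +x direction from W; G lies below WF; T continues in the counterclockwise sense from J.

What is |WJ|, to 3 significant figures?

46.9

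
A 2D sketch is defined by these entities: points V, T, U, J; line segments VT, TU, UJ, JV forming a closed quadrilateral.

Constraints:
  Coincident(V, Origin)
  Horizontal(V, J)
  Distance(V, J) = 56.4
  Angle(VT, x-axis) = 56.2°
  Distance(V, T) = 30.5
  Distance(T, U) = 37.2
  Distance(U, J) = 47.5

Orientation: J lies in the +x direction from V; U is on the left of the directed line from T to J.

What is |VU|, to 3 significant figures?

66.5

Checks: |TU| = 37.20 ✓; |UJ| = 47.50 ✓.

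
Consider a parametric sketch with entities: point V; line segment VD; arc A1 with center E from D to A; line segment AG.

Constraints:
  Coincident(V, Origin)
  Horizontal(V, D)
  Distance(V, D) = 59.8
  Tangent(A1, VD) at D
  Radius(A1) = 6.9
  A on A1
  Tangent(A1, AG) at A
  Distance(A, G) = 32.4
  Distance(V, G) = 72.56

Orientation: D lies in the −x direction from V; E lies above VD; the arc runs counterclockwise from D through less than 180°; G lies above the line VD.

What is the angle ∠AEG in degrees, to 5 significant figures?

77.978°

Checks: ∠(ED, DV) = 90.00° ✓; |ED| = 6.900 ✓; |EA| = 6.900 ✓; ∠(EA, AG) = 90.00° ✓; |AG| = 32.40 ✓; |VG| = 72.56 ✓.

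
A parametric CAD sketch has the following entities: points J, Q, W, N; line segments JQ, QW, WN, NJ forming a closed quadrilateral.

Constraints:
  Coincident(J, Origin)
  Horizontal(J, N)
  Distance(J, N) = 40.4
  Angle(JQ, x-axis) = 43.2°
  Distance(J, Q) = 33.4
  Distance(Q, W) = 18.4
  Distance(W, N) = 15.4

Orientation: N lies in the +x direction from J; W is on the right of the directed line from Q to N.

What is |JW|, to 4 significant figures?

26.07

J is at the origin; J and N share the same y with |JN| = 40.4 and N in +x, so N = (40.4, 0). JQ runs at 43.2° with |JQ| = 33.4, so Q = (24.35, 22.86). W is determined by |QW| = 18.4 and |WN| = 15.4 together: it lies at the intersection of circle(Q, 18.4) and circle(N, 15.4). With |QN| = 27.94, the foot of the radical line on QN is 15.78 from Q and the perpendicular offset is √(18.4² − 15.78²) = 9.458. Taking the right-of-QN solution: W = (25.68, 4.512).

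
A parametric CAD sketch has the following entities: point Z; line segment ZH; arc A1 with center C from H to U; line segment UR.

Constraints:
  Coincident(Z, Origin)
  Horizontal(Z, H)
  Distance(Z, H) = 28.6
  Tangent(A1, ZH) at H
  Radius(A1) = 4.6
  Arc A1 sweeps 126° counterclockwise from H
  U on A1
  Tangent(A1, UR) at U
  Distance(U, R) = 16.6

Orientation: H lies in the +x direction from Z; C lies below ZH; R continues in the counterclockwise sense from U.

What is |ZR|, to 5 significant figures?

40.367

On A1, H sits at bearing 90° from C; a 126° counterclockwise sweep puts U at bearing 216°, so U = C + 4.6·(cos 216°, sin 216°) = (24.879, -7.3038). A1 meets UR tangentially, so CU is at right angles to UR, so UR runs along (−sin 216°, cos 216°); with |UR| = 16.6, R = (34.636, -20.733). Then |ZR| = |R − Z| = 40.367.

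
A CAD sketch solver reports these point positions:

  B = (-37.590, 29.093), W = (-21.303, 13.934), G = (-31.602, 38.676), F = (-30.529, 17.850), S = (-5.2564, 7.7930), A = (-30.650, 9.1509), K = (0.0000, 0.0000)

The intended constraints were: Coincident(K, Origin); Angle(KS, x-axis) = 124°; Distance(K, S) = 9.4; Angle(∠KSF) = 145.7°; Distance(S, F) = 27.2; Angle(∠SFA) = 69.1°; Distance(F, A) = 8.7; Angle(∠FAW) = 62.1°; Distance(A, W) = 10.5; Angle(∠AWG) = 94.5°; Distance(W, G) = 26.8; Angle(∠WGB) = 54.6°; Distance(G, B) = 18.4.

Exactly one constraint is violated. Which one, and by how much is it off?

Distance(G, B) = 18.4 — off by 7.10.

K = (0.00, 0.00) ✓; KS at 124.0° ✓; |KS| = 9.400 ✓; ∠KSF = 145.7° ✓; |SF| = 27.20 ✓; ∠SFA = 69.10° ✓; |FA| = 8.700 ✓; ∠FAW = 62.10° ✓; |AW| = 10.50 ✓; ∠AWG = 94.50° ✓; |WG| = 26.80 ✓; ∠WGB = 54.60° ✓; |GB| = 11.30 ✗.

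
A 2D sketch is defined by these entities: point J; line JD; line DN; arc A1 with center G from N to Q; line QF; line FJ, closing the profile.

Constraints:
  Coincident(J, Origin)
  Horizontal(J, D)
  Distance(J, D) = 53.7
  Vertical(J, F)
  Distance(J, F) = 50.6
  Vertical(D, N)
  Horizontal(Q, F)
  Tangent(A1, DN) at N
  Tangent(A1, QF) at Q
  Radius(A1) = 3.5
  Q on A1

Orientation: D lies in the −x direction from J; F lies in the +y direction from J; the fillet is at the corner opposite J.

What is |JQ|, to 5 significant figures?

71.277

J is at the origin; J and D share the same y with |JD| = 53.7 and D on the −x side, so D = (-53.700, 0.0000). J and F share the same x with |JF| = 50.6 and F on the +y side, so F = (0.0000, 50.600). The virtual corner opposite J is at (-53.700, 50.600). The tangent condition forces GN to be normal to DN and since A1 is tangent to QF there, GQ ⟂ QF, with radius 3.5, so the center G sits 3.5 in from both sides at G = (-50.200, 47.100). That places the tangent points at N = (-53.700, 47.100) on DN and Q = (-50.200, 50.600) on QF. Then |JQ| = |Q − J| = 71.277.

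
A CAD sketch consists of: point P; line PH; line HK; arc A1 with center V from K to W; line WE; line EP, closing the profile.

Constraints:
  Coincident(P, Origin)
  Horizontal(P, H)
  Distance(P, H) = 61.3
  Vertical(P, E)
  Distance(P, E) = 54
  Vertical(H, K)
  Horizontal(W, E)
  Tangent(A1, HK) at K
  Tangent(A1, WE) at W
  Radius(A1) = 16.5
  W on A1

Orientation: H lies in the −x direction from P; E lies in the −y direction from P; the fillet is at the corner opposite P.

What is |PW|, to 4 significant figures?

70.16

P is at the origin; PH is horizontal with |PH| = 61.3 and H on the −x side, so H = (-61.30, 0.000). P and E share the same x with |PE| = 54.0 and E on the −y side, so E = (0.000, -54.00). The virtual corner opposite P is at (-61.30, -54.00). Since A1 is tangent to HK there, VK ⟂ HK and the tangent condition forces VW to be normal to WE, with radius 16.5, so the center V sits 16.5 in from both sides at V = (-44.80, -37.50). That places the tangent points at K = (-61.30, -37.50) on HK and W = (-44.80, -54.00) on WE. Then |PW| = |W − P| = 70.16.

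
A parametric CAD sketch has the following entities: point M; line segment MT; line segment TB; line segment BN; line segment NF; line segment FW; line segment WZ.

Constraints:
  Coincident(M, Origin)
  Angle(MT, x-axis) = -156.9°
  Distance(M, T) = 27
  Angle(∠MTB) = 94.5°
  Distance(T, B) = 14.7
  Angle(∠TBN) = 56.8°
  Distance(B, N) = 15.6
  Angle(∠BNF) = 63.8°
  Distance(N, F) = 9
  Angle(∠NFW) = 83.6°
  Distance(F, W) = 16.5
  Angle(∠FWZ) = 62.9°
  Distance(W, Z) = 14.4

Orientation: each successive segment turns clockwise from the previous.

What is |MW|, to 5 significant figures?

34.006

M is at the origin; MT runs at -156.9° with length 27.0, so T = (-24.835, -10.593). ∠MTB = 94.5° gives TB at 117.60° from the x-axis; with |TB| = 14.7, B = (-31.646, 2.4341). ∠TBN = 56.8° gives BN at -5.6000° from the x-axis; with |BN| = 15.6, N = (-16.120, 0.91180). ∠BNF = 63.8° gives NF at -121.80° from the x-axis; with |NF| = 9.0, F = (-20.863, -6.7372). ∠NFW = 83.6° gives FW at 141.80° from the x-axis; with |FW| = 16.5, W = (-33.829, 3.4665). Then |MW| = |W − M| = 34.006.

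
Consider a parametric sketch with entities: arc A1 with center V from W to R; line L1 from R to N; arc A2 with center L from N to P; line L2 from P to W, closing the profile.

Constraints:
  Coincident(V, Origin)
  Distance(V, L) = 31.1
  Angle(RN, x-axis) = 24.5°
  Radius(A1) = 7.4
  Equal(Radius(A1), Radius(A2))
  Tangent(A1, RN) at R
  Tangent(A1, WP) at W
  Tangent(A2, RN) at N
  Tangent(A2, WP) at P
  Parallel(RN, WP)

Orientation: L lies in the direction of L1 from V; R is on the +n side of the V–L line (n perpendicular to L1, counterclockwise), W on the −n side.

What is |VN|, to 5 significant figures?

31.968

Tangency of A1 to both parallel lines with radius 7.4 puts R and W at V ± 7.4·n: R = (-3.0687, 6.7337), W = (3.0687, -6.7337). Equal radii place N and P the same way about L: N = L + 7.4·n = (25.231, 19.631), P = L − 7.4·n = (31.369, 6.1632). Then |VN| = |N − V| = 31.968.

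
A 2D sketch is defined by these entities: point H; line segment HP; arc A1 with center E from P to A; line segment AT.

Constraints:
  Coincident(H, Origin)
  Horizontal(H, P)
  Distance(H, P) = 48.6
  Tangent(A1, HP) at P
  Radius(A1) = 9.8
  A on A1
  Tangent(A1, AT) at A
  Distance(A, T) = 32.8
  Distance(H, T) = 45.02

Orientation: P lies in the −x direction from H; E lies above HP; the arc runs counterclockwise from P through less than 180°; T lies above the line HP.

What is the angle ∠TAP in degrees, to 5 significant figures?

146.47°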